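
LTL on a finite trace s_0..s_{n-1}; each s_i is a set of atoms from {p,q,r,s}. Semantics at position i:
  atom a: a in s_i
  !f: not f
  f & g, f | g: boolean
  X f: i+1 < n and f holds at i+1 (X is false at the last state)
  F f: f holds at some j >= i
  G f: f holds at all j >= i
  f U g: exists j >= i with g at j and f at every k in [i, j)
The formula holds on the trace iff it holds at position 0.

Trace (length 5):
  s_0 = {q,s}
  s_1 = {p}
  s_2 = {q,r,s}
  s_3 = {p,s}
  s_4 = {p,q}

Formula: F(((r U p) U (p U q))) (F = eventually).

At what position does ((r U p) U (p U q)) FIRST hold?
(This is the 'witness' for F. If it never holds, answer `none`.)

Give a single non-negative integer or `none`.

Answer: 0

Derivation:
s_0={q,s}: ((r U p) U (p U q))=True (r U p)=False r=False p=False (p U q)=True q=True
s_1={p}: ((r U p) U (p U q))=True (r U p)=True r=False p=True (p U q)=True q=False
s_2={q,r,s}: ((r U p) U (p U q))=True (r U p)=True r=True p=False (p U q)=True q=True
s_3={p,s}: ((r U p) U (p U q))=True (r U p)=True r=False p=True (p U q)=True q=False
s_4={p,q}: ((r U p) U (p U q))=True (r U p)=True r=False p=True (p U q)=True q=True
F(((r U p) U (p U q))) holds; first witness at position 0.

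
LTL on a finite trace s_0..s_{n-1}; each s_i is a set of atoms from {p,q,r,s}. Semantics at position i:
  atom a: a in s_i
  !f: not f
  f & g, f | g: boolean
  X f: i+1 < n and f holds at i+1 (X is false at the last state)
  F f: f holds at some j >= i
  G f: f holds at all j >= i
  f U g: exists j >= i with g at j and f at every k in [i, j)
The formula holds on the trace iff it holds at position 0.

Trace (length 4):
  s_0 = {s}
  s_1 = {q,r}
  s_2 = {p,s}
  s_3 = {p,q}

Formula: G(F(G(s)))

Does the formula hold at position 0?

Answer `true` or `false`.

s_0={s}: G(F(G(s)))=False F(G(s))=False G(s)=False s=True
s_1={q,r}: G(F(G(s)))=False F(G(s))=False G(s)=False s=False
s_2={p,s}: G(F(G(s)))=False F(G(s))=False G(s)=False s=True
s_3={p,q}: G(F(G(s)))=False F(G(s))=False G(s)=False s=False

Answer: false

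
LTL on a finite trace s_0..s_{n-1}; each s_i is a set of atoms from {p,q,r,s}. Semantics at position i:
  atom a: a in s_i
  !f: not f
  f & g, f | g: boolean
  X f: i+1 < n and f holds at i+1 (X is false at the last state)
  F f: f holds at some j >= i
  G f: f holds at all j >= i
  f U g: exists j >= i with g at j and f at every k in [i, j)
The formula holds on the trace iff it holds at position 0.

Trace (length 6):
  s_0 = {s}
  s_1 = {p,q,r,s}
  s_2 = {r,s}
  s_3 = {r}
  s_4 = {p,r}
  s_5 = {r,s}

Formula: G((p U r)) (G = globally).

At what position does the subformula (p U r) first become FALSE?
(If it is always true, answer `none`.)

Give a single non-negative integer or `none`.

Answer: 0

Derivation:
s_0={s}: (p U r)=False p=False r=False
s_1={p,q,r,s}: (p U r)=True p=True r=True
s_2={r,s}: (p U r)=True p=False r=True
s_3={r}: (p U r)=True p=False r=True
s_4={p,r}: (p U r)=True p=True r=True
s_5={r,s}: (p U r)=True p=False r=True
G((p U r)) holds globally = False
First violation at position 0.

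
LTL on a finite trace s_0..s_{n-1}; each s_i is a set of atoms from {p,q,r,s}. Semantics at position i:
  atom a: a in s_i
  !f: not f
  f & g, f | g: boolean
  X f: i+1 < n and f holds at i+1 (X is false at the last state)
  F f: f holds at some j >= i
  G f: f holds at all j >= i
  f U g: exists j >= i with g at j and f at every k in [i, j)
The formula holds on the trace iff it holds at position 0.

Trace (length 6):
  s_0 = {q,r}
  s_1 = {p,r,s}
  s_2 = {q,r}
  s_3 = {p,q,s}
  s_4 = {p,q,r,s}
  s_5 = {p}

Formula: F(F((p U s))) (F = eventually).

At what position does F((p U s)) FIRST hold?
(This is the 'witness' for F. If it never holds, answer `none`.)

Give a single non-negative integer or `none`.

Answer: 0

Derivation:
s_0={q,r}: F((p U s))=True (p U s)=False p=False s=False
s_1={p,r,s}: F((p U s))=True (p U s)=True p=True s=True
s_2={q,r}: F((p U s))=True (p U s)=False p=False s=False
s_3={p,q,s}: F((p U s))=True (p U s)=True p=True s=True
s_4={p,q,r,s}: F((p U s))=True (p U s)=True p=True s=True
s_5={p}: F((p U s))=False (p U s)=False p=True s=False
F(F((p U s))) holds; first witness at position 0.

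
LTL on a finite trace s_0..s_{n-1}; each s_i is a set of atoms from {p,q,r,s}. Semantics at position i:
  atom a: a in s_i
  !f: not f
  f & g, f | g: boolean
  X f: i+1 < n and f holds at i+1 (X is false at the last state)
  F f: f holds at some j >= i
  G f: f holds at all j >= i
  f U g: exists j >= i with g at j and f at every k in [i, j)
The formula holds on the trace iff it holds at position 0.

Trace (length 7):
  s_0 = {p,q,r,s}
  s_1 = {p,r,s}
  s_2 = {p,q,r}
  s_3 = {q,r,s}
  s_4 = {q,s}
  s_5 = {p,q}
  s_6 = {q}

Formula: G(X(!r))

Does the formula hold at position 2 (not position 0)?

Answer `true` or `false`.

Answer: false

Derivation:
s_0={p,q,r,s}: G(X(!r))=False X(!r)=False !r=False r=True
s_1={p,r,s}: G(X(!r))=False X(!r)=False !r=False r=True
s_2={p,q,r}: G(X(!r))=False X(!r)=False !r=False r=True
s_3={q,r,s}: G(X(!r))=False X(!r)=True !r=False r=True
s_4={q,s}: G(X(!r))=False X(!r)=True !r=True r=False
s_5={p,q}: G(X(!r))=False X(!r)=True !r=True r=False
s_6={q}: G(X(!r))=False X(!r)=False !r=True r=False
Evaluating at position 2: result = False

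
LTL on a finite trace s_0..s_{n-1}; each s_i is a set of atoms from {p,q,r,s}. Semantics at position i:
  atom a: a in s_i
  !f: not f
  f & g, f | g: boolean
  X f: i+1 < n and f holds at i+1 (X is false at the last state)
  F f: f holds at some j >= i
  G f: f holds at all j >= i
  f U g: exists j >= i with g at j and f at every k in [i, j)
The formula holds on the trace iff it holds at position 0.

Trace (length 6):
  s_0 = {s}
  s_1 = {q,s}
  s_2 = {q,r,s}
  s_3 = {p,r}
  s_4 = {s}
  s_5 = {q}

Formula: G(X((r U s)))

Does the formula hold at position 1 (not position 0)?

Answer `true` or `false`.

Answer: false

Derivation:
s_0={s}: G(X((r U s)))=False X((r U s))=True (r U s)=True r=False s=True
s_1={q,s}: G(X((r U s)))=False X((r U s))=True (r U s)=True r=False s=True
s_2={q,r,s}: G(X((r U s)))=False X((r U s))=True (r U s)=True r=True s=True
s_3={p,r}: G(X((r U s)))=False X((r U s))=True (r U s)=True r=True s=False
s_4={s}: G(X((r U s)))=False X((r U s))=False (r U s)=True r=False s=True
s_5={q}: G(X((r U s)))=False X((r U s))=False (r U s)=False r=False s=False
Evaluating at position 1: result = False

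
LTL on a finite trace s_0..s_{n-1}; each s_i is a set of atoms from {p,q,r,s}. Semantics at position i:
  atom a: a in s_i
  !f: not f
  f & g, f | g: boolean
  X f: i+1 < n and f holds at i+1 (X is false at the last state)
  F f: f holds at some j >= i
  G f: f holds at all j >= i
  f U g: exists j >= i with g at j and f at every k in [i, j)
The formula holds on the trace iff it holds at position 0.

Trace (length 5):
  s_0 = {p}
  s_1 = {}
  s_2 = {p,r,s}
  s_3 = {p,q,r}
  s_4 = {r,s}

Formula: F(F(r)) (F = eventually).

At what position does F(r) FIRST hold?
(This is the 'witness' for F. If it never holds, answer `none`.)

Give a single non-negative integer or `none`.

Answer: 0

Derivation:
s_0={p}: F(r)=True r=False
s_1={}: F(r)=True r=False
s_2={p,r,s}: F(r)=True r=True
s_3={p,q,r}: F(r)=True r=True
s_4={r,s}: F(r)=True r=True
F(F(r)) holds; first witness at position 0.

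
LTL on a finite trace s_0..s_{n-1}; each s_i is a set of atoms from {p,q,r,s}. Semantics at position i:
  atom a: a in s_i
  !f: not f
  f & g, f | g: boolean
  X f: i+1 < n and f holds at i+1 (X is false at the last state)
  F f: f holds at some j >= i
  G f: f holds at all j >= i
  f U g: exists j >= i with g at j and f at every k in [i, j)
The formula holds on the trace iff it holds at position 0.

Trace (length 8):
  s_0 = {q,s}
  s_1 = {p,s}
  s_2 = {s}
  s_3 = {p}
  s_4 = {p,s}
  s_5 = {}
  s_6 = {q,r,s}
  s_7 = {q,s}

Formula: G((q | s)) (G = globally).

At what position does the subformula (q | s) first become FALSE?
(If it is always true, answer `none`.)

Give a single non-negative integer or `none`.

Answer: 3

Derivation:
s_0={q,s}: (q | s)=True q=True s=True
s_1={p,s}: (q | s)=True q=False s=True
s_2={s}: (q | s)=True q=False s=True
s_3={p}: (q | s)=False q=False s=False
s_4={p,s}: (q | s)=True q=False s=True
s_5={}: (q | s)=False q=False s=False
s_6={q,r,s}: (q | s)=True q=True s=True
s_7={q,s}: (q | s)=True q=True s=True
G((q | s)) holds globally = False
First violation at position 3.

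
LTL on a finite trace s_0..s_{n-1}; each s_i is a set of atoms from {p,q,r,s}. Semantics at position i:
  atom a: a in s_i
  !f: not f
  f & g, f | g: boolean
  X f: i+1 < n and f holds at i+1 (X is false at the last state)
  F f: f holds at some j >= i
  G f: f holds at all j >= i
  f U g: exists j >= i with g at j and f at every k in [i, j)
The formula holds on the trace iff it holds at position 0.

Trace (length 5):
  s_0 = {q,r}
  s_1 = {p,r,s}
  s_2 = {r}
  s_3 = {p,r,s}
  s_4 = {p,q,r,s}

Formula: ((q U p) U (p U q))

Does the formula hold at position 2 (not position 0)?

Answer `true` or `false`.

s_0={q,r}: ((q U p) U (p U q))=True (q U p)=True q=True p=False (p U q)=True
s_1={p,r,s}: ((q U p) U (p U q))=False (q U p)=True q=False p=True (p U q)=False
s_2={r}: ((q U p) U (p U q))=False (q U p)=False q=False p=False (p U q)=False
s_3={p,r,s}: ((q U p) U (p U q))=True (q U p)=True q=False p=True (p U q)=True
s_4={p,q,r,s}: ((q U p) U (p U q))=True (q U p)=True q=True p=True (p U q)=True
Evaluating at position 2: result = False

Answer: false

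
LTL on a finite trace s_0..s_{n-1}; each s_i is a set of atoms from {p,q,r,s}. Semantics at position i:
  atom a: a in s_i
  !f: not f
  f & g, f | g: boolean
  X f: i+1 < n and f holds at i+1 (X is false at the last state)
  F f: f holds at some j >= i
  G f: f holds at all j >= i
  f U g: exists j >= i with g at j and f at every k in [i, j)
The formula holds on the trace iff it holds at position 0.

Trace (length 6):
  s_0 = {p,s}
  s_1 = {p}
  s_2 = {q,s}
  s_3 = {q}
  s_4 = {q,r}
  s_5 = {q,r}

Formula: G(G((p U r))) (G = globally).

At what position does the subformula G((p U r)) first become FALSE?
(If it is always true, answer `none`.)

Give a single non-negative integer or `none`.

s_0={p,s}: G((p U r))=False (p U r)=False p=True r=False
s_1={p}: G((p U r))=False (p U r)=False p=True r=False
s_2={q,s}: G((p U r))=False (p U r)=False p=False r=False
s_3={q}: G((p U r))=False (p U r)=False p=False r=False
s_4={q,r}: G((p U r))=True (p U r)=True p=False r=True
s_5={q,r}: G((p U r))=True (p U r)=True p=False r=True
G(G((p U r))) holds globally = False
First violation at position 0.

Answer: 0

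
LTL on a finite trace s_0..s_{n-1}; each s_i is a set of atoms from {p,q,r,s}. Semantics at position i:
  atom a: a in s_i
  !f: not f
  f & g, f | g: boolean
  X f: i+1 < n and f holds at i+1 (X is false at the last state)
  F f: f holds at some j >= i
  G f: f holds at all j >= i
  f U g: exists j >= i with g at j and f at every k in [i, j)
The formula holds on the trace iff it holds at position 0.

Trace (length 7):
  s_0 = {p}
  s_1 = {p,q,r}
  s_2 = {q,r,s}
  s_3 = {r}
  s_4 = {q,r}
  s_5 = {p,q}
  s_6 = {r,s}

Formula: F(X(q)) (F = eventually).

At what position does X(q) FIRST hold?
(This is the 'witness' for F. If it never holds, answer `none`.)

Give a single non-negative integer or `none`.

Answer: 0

Derivation:
s_0={p}: X(q)=True q=False
s_1={p,q,r}: X(q)=True q=True
s_2={q,r,s}: X(q)=False q=True
s_3={r}: X(q)=True q=False
s_4={q,r}: X(q)=True q=True
s_5={p,q}: X(q)=False q=True
s_6={r,s}: X(q)=False q=False
F(X(q)) holds; first witness at position 0.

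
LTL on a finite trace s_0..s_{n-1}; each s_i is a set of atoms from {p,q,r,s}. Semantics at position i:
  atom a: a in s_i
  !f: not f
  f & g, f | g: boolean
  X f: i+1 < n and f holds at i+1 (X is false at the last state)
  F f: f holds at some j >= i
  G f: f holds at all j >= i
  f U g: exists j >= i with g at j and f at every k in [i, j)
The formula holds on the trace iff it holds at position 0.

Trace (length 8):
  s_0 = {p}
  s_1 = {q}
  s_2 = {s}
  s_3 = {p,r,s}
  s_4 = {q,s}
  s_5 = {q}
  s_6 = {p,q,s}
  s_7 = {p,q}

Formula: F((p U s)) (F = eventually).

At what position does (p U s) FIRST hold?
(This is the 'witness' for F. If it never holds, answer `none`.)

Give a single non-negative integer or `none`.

s_0={p}: (p U s)=False p=True s=False
s_1={q}: (p U s)=False p=False s=False
s_2={s}: (p U s)=True p=False s=True
s_3={p,r,s}: (p U s)=True p=True s=True
s_4={q,s}: (p U s)=True p=False s=True
s_5={q}: (p U s)=False p=False s=False
s_6={p,q,s}: (p U s)=True p=True s=True
s_7={p,q}: (p U s)=False p=True s=False
F((p U s)) holds; first witness at position 2.

Answer: 2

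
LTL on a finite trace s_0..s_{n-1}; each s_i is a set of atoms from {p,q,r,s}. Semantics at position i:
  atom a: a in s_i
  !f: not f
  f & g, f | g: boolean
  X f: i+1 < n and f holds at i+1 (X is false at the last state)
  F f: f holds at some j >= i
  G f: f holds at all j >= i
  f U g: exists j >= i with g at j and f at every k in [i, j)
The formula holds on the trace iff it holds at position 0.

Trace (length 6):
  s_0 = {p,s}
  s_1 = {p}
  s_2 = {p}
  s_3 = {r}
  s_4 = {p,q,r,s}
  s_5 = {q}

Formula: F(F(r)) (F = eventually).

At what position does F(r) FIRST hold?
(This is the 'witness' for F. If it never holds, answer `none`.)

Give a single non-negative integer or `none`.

Answer: 0

Derivation:
s_0={p,s}: F(r)=True r=False
s_1={p}: F(r)=True r=False
s_2={p}: F(r)=True r=False
s_3={r}: F(r)=True r=True
s_4={p,q,r,s}: F(r)=True r=True
s_5={q}: F(r)=False r=False
F(F(r)) holds; first witness at position 0.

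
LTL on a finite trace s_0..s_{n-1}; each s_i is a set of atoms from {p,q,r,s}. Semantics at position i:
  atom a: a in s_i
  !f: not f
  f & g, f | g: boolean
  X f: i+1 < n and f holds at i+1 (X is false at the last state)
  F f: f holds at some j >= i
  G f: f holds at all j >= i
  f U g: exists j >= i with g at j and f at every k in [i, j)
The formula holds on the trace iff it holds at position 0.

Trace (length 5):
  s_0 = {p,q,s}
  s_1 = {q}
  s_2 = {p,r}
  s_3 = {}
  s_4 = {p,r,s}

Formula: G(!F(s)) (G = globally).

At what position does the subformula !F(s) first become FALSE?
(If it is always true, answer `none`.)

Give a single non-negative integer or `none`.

s_0={p,q,s}: !F(s)=False F(s)=True s=True
s_1={q}: !F(s)=False F(s)=True s=False
s_2={p,r}: !F(s)=False F(s)=True s=False
s_3={}: !F(s)=False F(s)=True s=False
s_4={p,r,s}: !F(s)=False F(s)=True s=True
G(!F(s)) holds globally = False
First violation at position 0.

Answer: 0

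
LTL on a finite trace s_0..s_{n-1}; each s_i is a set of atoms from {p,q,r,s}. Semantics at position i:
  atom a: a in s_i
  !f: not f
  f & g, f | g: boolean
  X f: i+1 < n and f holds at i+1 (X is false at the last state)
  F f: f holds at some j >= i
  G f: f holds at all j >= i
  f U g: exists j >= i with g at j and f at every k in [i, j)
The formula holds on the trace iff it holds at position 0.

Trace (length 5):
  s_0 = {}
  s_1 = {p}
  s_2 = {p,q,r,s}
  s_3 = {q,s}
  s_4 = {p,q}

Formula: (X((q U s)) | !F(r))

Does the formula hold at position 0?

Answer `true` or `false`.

s_0={}: (X((q U s)) | !F(r))=False X((q U s))=False (q U s)=False q=False s=False !F(r)=False F(r)=True r=False
s_1={p}: (X((q U s)) | !F(r))=True X((q U s))=True (q U s)=False q=False s=False !F(r)=False F(r)=True r=False
s_2={p,q,r,s}: (X((q U s)) | !F(r))=True X((q U s))=True (q U s)=True q=True s=True !F(r)=False F(r)=True r=True
s_3={q,s}: (X((q U s)) | !F(r))=True X((q U s))=False (q U s)=True q=True s=True !F(r)=True F(r)=False r=False
s_4={p,q}: (X((q U s)) | !F(r))=True X((q U s))=False (q U s)=False q=True s=False !F(r)=True F(r)=False r=False

Answer: false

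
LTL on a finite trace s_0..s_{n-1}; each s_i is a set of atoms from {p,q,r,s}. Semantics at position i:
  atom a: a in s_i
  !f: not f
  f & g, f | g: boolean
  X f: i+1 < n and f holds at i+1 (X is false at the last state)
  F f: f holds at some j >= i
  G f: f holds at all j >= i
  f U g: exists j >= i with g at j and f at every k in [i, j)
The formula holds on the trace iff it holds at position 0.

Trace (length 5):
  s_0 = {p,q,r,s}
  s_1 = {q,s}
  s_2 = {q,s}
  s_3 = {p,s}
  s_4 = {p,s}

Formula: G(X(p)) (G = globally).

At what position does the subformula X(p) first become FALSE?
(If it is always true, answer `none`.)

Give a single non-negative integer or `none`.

Answer: 0

Derivation:
s_0={p,q,r,s}: X(p)=False p=True
s_1={q,s}: X(p)=False p=False
s_2={q,s}: X(p)=True p=False
s_3={p,s}: X(p)=True p=True
s_4={p,s}: X(p)=False p=True
G(X(p)) holds globally = False
First violation at position 0.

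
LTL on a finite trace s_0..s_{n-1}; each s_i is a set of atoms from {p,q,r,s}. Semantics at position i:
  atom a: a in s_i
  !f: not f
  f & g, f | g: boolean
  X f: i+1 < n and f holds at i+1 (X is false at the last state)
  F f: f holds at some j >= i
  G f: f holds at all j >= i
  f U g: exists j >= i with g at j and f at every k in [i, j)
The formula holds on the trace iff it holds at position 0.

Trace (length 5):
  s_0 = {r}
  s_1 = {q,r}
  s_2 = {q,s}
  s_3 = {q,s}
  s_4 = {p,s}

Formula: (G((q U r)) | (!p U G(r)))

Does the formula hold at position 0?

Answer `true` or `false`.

Answer: false

Derivation:
s_0={r}: (G((q U r)) | (!p U G(r)))=False G((q U r))=False (q U r)=True q=False r=True (!p U G(r))=False !p=True p=False G(r)=False
s_1={q,r}: (G((q U r)) | (!p U G(r)))=False G((q U r))=False (q U r)=True q=True r=True (!p U G(r))=False !p=True p=False G(r)=False
s_2={q,s}: (G((q U r)) | (!p U G(r)))=False G((q U r))=False (q U r)=False q=True r=False (!p U G(r))=False !p=True p=False G(r)=False
s_3={q,s}: (G((q U r)) | (!p U G(r)))=False G((q U r))=False (q U r)=False q=True r=False (!p U G(r))=False !p=True p=False G(r)=False
s_4={p,s}: (G((q U r)) | (!p U G(r)))=False G((q U r))=False (q U r)=False q=False r=False (!p U G(r))=False !p=False p=True G(r)=False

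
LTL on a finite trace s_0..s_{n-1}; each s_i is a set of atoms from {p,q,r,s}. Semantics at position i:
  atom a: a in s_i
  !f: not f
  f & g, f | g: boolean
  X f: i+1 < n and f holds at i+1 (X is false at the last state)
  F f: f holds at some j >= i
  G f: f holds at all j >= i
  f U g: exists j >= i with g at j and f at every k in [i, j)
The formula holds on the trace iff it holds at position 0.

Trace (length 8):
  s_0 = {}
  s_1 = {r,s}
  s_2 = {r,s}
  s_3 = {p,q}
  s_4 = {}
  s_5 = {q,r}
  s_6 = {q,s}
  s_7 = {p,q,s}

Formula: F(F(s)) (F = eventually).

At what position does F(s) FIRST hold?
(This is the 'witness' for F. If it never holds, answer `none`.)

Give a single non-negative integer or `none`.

Answer: 0

Derivation:
s_0={}: F(s)=True s=False
s_1={r,s}: F(s)=True s=True
s_2={r,s}: F(s)=True s=True
s_3={p,q}: F(s)=True s=False
s_4={}: F(s)=True s=False
s_5={q,r}: F(s)=True s=False
s_6={q,s}: F(s)=True s=True
s_7={p,q,s}: F(s)=True s=True
F(F(s)) holds; first witness at position 0.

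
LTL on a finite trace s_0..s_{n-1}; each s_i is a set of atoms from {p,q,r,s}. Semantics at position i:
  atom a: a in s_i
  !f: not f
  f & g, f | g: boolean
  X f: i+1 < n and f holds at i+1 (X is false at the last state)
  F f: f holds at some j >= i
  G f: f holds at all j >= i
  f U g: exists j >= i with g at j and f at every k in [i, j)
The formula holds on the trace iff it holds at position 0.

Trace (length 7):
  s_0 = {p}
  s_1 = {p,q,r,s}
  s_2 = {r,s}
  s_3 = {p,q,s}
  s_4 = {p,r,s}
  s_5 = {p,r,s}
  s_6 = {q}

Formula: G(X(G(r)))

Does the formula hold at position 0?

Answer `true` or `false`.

s_0={p}: G(X(G(r)))=False X(G(r))=False G(r)=False r=False
s_1={p,q,r,s}: G(X(G(r)))=False X(G(r))=False G(r)=False r=True
s_2={r,s}: G(X(G(r)))=False X(G(r))=False G(r)=False r=True
s_3={p,q,s}: G(X(G(r)))=False X(G(r))=False G(r)=False r=False
s_4={p,r,s}: G(X(G(r)))=False X(G(r))=False G(r)=False r=True
s_5={p,r,s}: G(X(G(r)))=False X(G(r))=False G(r)=False r=True
s_6={q}: G(X(G(r)))=False X(G(r))=False G(r)=False r=False

Answer: false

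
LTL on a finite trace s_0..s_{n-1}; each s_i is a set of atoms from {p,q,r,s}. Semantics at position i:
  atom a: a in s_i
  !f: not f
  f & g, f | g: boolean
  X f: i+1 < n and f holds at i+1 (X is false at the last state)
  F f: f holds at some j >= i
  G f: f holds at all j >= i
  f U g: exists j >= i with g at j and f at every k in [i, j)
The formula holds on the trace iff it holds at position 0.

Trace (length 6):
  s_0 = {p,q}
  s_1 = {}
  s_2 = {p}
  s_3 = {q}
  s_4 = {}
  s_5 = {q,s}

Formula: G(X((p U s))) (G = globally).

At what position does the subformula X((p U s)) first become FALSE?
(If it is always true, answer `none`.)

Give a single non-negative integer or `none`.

Answer: 0

Derivation:
s_0={p,q}: X((p U s))=False (p U s)=False p=True s=False
s_1={}: X((p U s))=False (p U s)=False p=False s=False
s_2={p}: X((p U s))=False (p U s)=False p=True s=False
s_3={q}: X((p U s))=False (p U s)=False p=False s=False
s_4={}: X((p U s))=True (p U s)=False p=False s=False
s_5={q,s}: X((p U s))=False (p U s)=True p=False s=True
G(X((p U s))) holds globally = False
First violation at position 0.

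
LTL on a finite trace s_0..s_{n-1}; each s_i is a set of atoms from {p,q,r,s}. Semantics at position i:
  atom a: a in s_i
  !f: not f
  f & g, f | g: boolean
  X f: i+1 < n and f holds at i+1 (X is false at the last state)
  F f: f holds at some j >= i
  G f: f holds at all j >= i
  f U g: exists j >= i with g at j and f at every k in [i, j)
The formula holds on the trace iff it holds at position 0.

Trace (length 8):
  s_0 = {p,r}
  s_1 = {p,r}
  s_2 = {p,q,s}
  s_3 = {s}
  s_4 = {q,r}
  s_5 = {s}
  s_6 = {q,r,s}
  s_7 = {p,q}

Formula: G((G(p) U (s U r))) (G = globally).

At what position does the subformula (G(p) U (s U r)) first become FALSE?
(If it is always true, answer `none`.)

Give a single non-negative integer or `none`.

Answer: 7

Derivation:
s_0={p,r}: (G(p) U (s U r))=True G(p)=False p=True (s U r)=True s=False r=True
s_1={p,r}: (G(p) U (s U r))=True G(p)=False p=True (s U r)=True s=False r=True
s_2={p,q,s}: (G(p) U (s U r))=True G(p)=False p=True (s U r)=True s=True r=False
s_3={s}: (G(p) U (s U r))=True G(p)=False p=False (s U r)=True s=True r=False
s_4={q,r}: (G(p) U (s U r))=True G(p)=False p=False (s U r)=True s=False r=True
s_5={s}: (G(p) U (s U r))=True G(p)=False p=False (s U r)=True s=True r=False
s_6={q,r,s}: (G(p) U (s U r))=True G(p)=False p=False (s U r)=True s=True r=True
s_7={p,q}: (G(p) U (s U r))=False G(p)=True p=True (s U r)=False s=False r=False
G((G(p) U (s U r))) holds globally = False
First violation at position 7.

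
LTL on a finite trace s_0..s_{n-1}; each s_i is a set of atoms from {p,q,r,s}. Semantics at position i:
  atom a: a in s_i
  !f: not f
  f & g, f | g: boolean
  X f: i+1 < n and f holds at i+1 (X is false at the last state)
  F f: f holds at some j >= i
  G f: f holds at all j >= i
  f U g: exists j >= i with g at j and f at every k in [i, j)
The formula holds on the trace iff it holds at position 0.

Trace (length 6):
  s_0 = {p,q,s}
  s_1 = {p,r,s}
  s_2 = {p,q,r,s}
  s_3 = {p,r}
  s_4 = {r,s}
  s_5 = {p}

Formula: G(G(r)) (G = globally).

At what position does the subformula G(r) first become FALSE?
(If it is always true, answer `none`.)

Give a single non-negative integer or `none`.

Answer: 0

Derivation:
s_0={p,q,s}: G(r)=False r=False
s_1={p,r,s}: G(r)=False r=True
s_2={p,q,r,s}: G(r)=False r=True
s_3={p,r}: G(r)=False r=True
s_4={r,s}: G(r)=False r=True
s_5={p}: G(r)=False r=False
G(G(r)) holds globally = False
First violation at position 0.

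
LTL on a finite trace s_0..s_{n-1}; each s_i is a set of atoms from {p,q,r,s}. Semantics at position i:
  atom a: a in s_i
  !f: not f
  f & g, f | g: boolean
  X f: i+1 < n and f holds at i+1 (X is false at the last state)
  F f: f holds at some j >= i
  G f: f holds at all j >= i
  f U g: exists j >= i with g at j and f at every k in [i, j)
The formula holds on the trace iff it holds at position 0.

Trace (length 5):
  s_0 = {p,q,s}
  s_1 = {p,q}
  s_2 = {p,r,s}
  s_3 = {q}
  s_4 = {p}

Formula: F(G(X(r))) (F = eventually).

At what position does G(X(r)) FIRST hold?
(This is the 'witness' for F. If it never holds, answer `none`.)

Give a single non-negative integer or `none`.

Answer: none

Derivation:
s_0={p,q,s}: G(X(r))=False X(r)=False r=False
s_1={p,q}: G(X(r))=False X(r)=True r=False
s_2={p,r,s}: G(X(r))=False X(r)=False r=True
s_3={q}: G(X(r))=False X(r)=False r=False
s_4={p}: G(X(r))=False X(r)=False r=False
F(G(X(r))) does not hold (no witness exists).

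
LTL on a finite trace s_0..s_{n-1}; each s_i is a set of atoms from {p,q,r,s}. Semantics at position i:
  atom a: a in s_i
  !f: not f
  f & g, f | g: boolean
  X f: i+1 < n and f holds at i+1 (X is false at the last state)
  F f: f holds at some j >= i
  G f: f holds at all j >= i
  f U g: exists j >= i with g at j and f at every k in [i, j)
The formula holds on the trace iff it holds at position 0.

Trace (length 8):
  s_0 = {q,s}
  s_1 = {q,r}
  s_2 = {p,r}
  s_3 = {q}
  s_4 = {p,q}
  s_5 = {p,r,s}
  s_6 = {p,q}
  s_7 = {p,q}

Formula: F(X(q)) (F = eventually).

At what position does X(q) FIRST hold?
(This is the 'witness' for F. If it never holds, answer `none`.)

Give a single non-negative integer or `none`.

Answer: 0

Derivation:
s_0={q,s}: X(q)=True q=True
s_1={q,r}: X(q)=False q=True
s_2={p,r}: X(q)=True q=False
s_3={q}: X(q)=True q=True
s_4={p,q}: X(q)=False q=True
s_5={p,r,s}: X(q)=True q=False
s_6={p,q}: X(q)=True q=True
s_7={p,q}: X(q)=False q=True
F(X(q)) holds; first witness at position 0.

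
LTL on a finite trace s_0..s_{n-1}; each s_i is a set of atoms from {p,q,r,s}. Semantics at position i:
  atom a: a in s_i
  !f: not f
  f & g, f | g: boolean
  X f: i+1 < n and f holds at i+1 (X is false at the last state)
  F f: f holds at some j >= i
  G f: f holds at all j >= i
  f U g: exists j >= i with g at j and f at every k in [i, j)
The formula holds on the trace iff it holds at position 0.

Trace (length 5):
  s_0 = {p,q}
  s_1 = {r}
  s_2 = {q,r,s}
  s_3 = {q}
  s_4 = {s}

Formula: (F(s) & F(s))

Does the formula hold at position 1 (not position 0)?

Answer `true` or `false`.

s_0={p,q}: (F(s) & F(s))=True F(s)=True s=False
s_1={r}: (F(s) & F(s))=True F(s)=True s=False
s_2={q,r,s}: (F(s) & F(s))=True F(s)=True s=True
s_3={q}: (F(s) & F(s))=True F(s)=True s=False
s_4={s}: (F(s) & F(s))=True F(s)=True s=True
Evaluating at position 1: result = True

Answer: true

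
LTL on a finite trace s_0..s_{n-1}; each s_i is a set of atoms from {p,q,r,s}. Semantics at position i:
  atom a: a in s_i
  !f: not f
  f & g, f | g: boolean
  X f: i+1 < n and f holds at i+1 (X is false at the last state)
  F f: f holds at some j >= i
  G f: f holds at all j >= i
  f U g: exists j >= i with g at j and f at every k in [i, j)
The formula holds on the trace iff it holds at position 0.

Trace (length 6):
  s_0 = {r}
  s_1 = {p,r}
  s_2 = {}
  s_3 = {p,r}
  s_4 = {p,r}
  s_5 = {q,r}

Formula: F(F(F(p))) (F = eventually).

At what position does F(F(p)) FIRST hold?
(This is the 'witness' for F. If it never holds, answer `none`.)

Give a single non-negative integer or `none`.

s_0={r}: F(F(p))=True F(p)=True p=False
s_1={p,r}: F(F(p))=True F(p)=True p=True
s_2={}: F(F(p))=True F(p)=True p=False
s_3={p,r}: F(F(p))=True F(p)=True p=True
s_4={p,r}: F(F(p))=True F(p)=True p=True
s_5={q,r}: F(F(p))=False F(p)=False p=False
F(F(F(p))) holds; first witness at position 0.

Answer: 0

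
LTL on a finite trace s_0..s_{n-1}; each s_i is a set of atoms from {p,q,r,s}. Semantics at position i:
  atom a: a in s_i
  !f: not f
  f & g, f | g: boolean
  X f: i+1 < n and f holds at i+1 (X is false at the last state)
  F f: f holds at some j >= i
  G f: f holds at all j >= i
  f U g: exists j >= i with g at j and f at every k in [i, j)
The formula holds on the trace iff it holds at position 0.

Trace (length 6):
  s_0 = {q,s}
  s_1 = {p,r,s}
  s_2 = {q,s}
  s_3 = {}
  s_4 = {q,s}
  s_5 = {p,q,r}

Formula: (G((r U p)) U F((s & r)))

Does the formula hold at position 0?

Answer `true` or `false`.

Answer: true

Derivation:
s_0={q,s}: (G((r U p)) U F((s & r)))=True G((r U p))=False (r U p)=False r=False p=False F((s & r))=True (s & r)=False s=True
s_1={p,r,s}: (G((r U p)) U F((s & r)))=True G((r U p))=False (r U p)=True r=True p=True F((s & r))=True (s & r)=True s=True
s_2={q,s}: (G((r U p)) U F((s & r)))=False G((r U p))=False (r U p)=False r=False p=False F((s & r))=False (s & r)=False s=True
s_3={}: (G((r U p)) U F((s & r)))=False G((r U p))=False (r U p)=False r=False p=False F((s & r))=False (s & r)=False s=False
s_4={q,s}: (G((r U p)) U F((s & r)))=False G((r U p))=False (r U p)=False r=False p=False F((s & r))=False (s & r)=False s=True
s_5={p,q,r}: (G((r U p)) U F((s & r)))=False G((r U p))=True (r U p)=True r=True p=True F((s & r))=False (s & r)=False s=False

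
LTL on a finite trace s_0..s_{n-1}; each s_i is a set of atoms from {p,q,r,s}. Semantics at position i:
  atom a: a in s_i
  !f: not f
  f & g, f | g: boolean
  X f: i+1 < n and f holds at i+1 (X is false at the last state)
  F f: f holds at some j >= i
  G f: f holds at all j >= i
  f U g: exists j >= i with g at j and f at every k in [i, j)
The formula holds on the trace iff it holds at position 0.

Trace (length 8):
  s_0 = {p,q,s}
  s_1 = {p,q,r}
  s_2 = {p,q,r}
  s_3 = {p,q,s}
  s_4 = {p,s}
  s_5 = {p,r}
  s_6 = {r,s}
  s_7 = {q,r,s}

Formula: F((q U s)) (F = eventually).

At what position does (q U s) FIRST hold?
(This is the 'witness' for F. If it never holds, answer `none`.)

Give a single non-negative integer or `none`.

s_0={p,q,s}: (q U s)=True q=True s=True
s_1={p,q,r}: (q U s)=True q=True s=False
s_2={p,q,r}: (q U s)=True q=True s=False
s_3={p,q,s}: (q U s)=True q=True s=True
s_4={p,s}: (q U s)=True q=False s=True
s_5={p,r}: (q U s)=False q=False s=False
s_6={r,s}: (q U s)=True q=False s=True
s_7={q,r,s}: (q U s)=True q=True s=True
F((q U s)) holds; first witness at position 0.

Answer: 0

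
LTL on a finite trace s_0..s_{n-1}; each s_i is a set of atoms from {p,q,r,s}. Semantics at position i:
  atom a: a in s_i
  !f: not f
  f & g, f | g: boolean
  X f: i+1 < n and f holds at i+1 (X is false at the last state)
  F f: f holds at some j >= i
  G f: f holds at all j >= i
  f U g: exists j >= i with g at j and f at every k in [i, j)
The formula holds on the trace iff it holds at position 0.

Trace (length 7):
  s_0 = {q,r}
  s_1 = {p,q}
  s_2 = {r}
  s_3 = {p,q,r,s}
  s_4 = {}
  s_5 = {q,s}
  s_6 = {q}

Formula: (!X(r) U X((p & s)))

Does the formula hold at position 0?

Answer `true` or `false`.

Answer: false

Derivation:
s_0={q,r}: (!X(r) U X((p & s)))=False !X(r)=True X(r)=False r=True X((p & s))=False (p & s)=False p=False s=False
s_1={p,q}: (!X(r) U X((p & s)))=False !X(r)=False X(r)=True r=False X((p & s))=False (p & s)=False p=True s=False
s_2={r}: (!X(r) U X((p & s)))=True !X(r)=False X(r)=True r=True X((p & s))=True (p & s)=False p=False s=False
s_3={p,q,r,s}: (!X(r) U X((p & s)))=False !X(r)=True X(r)=False r=True X((p & s))=False (p & s)=True p=True s=True
s_4={}: (!X(r) U X((p & s)))=False !X(r)=True X(r)=False r=False X((p & s))=False (p & s)=False p=False s=False
s_5={q,s}: (!X(r) U X((p & s)))=False !X(r)=True X(r)=False r=False X((p & s))=False (p & s)=False p=False s=True
s_6={q}: (!X(r) U X((p & s)))=False !X(r)=True X(r)=False r=False X((p & s))=False (p & s)=False p=False s=False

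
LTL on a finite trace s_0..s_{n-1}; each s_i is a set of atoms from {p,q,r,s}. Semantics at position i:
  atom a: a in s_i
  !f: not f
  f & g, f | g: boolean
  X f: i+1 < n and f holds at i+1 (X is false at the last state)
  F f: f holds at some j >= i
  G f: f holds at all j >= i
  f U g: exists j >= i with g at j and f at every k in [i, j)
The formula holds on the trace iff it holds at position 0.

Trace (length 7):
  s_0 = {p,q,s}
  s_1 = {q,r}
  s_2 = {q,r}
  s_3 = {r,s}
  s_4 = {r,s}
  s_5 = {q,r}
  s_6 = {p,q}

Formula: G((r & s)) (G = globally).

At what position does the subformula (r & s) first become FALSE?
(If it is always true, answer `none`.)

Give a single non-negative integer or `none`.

Answer: 0

Derivation:
s_0={p,q,s}: (r & s)=False r=False s=True
s_1={q,r}: (r & s)=False r=True s=False
s_2={q,r}: (r & s)=False r=True s=False
s_3={r,s}: (r & s)=True r=True s=True
s_4={r,s}: (r & s)=True r=True s=True
s_5={q,r}: (r & s)=False r=True s=False
s_6={p,q}: (r & s)=False r=False s=False
G((r & s)) holds globally = False
First violation at position 0.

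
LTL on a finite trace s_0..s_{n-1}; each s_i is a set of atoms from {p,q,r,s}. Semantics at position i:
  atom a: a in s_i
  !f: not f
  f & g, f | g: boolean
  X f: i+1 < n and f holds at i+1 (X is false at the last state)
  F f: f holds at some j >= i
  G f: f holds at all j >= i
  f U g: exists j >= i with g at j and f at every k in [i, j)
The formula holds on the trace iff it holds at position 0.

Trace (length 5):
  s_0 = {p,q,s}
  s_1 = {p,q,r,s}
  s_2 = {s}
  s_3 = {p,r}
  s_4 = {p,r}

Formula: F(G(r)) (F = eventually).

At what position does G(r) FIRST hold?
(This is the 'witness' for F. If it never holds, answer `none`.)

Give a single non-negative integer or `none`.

s_0={p,q,s}: G(r)=False r=False
s_1={p,q,r,s}: G(r)=False r=True
s_2={s}: G(r)=False r=False
s_3={p,r}: G(r)=True r=True
s_4={p,r}: G(r)=True r=True
F(G(r)) holds; first witness at position 3.

Answer: 3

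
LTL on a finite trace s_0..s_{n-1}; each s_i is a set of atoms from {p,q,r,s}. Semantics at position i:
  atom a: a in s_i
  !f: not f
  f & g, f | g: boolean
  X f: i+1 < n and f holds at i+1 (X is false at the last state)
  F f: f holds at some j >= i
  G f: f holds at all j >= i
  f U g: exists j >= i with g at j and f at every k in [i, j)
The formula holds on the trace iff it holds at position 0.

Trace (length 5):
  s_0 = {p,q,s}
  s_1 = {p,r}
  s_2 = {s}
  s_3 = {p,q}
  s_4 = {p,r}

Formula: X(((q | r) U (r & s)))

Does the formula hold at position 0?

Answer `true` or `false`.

Answer: false

Derivation:
s_0={p,q,s}: X(((q | r) U (r & s)))=False ((q | r) U (r & s))=False (q | r)=True q=True r=False (r & s)=False s=True
s_1={p,r}: X(((q | r) U (r & s)))=False ((q | r) U (r & s))=False (q | r)=True q=False r=True (r & s)=False s=False
s_2={s}: X(((q | r) U (r & s)))=False ((q | r) U (r & s))=False (q | r)=False q=False r=False (r & s)=False s=True
s_3={p,q}: X(((q | r) U (r & s)))=False ((q | r) U (r & s))=False (q | r)=True q=True r=False (r & s)=False s=False
s_4={p,r}: X(((q | r) U (r & s)))=False ((q | r) U (r & s))=False (q | r)=True q=False r=True (r & s)=False s=False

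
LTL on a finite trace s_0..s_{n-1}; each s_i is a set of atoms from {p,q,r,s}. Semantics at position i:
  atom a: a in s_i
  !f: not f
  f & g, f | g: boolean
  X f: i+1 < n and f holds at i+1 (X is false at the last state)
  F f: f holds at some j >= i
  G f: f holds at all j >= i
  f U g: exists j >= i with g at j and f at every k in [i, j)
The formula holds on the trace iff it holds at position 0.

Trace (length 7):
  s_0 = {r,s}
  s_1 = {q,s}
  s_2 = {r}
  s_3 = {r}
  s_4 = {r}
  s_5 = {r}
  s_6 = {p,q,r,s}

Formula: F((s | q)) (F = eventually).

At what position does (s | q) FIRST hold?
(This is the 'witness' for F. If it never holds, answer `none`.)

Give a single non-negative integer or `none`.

s_0={r,s}: (s | q)=True s=True q=False
s_1={q,s}: (s | q)=True s=True q=True
s_2={r}: (s | q)=False s=False q=False
s_3={r}: (s | q)=False s=False q=False
s_4={r}: (s | q)=False s=False q=False
s_5={r}: (s | q)=False s=False q=False
s_6={p,q,r,s}: (s | q)=True s=True q=True
F((s | q)) holds; first witness at position 0.

Answer: 0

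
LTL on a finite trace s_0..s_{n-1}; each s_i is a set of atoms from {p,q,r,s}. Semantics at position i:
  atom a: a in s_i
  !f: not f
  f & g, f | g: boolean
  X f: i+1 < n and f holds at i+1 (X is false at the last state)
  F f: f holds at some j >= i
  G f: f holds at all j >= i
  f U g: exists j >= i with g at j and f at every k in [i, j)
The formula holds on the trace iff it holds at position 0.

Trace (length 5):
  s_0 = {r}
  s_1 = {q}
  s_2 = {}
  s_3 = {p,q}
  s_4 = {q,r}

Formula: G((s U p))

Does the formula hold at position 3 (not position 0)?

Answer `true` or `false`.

s_0={r}: G((s U p))=False (s U p)=False s=False p=False
s_1={q}: G((s U p))=False (s U p)=False s=False p=False
s_2={}: G((s U p))=False (s U p)=False s=False p=False
s_3={p,q}: G((s U p))=False (s U p)=True s=False p=True
s_4={q,r}: G((s U p))=False (s U p)=False s=False p=False
Evaluating at position 3: result = False

Answer: false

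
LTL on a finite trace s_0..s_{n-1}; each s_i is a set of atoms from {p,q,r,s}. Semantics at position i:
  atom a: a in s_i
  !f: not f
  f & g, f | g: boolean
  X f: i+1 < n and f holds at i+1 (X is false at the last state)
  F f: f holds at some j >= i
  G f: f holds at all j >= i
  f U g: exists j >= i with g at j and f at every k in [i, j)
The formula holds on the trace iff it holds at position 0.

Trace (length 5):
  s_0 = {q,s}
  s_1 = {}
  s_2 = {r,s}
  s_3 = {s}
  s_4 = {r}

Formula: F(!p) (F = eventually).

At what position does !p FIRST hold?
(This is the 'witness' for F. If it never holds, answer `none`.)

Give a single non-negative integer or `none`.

Answer: 0

Derivation:
s_0={q,s}: !p=True p=False
s_1={}: !p=True p=False
s_2={r,s}: !p=True p=False
s_3={s}: !p=True p=False
s_4={r}: !p=True p=False
F(!p) holds; first witness at position 0.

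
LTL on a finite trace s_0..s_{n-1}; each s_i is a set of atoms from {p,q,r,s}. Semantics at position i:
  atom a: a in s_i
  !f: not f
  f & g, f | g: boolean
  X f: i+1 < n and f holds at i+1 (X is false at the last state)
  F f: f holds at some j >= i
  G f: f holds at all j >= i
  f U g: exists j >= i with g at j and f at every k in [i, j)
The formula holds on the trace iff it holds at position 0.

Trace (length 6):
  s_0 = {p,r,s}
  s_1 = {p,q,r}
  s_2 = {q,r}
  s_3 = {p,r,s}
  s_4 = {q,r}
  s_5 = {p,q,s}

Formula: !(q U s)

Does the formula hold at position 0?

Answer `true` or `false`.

Answer: false

Derivation:
s_0={p,r,s}: !(q U s)=False (q U s)=True q=False s=True
s_1={p,q,r}: !(q U s)=False (q U s)=True q=True s=False
s_2={q,r}: !(q U s)=False (q U s)=True q=True s=False
s_3={p,r,s}: !(q U s)=False (q U s)=True q=False s=True
s_4={q,r}: !(q U s)=False (q U s)=True q=True s=False
s_5={p,q,s}: !(q U s)=False (q U s)=True q=True s=True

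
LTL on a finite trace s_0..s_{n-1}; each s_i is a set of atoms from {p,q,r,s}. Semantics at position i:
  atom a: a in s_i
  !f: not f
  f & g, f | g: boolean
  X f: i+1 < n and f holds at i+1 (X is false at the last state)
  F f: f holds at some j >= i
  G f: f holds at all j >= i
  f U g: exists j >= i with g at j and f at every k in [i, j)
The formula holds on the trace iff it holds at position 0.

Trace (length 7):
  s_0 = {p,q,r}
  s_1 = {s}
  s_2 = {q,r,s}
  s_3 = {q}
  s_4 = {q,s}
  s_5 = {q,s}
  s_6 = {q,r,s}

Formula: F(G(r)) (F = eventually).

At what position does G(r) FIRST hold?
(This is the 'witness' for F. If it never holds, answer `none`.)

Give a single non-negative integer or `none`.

Answer: 6

Derivation:
s_0={p,q,r}: G(r)=False r=True
s_1={s}: G(r)=False r=False
s_2={q,r,s}: G(r)=False r=True
s_3={q}: G(r)=False r=False
s_4={q,s}: G(r)=False r=False
s_5={q,s}: G(r)=False r=False
s_6={q,r,s}: G(r)=True r=True
F(G(r)) holds; first witness at position 6.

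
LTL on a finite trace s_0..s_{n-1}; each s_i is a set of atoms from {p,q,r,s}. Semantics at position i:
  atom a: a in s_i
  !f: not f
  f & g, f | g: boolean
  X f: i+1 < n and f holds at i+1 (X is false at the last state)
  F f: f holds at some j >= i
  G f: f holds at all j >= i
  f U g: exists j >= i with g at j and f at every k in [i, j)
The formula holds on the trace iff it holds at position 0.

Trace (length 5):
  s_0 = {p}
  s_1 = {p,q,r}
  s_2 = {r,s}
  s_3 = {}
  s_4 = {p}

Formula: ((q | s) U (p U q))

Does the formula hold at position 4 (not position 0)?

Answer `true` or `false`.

s_0={p}: ((q | s) U (p U q))=True (q | s)=False q=False s=False (p U q)=True p=True
s_1={p,q,r}: ((q | s) U (p U q))=True (q | s)=True q=True s=False (p U q)=True p=True
s_2={r,s}: ((q | s) U (p U q))=False (q | s)=True q=False s=True (p U q)=False p=False
s_3={}: ((q | s) U (p U q))=False (q | s)=False q=False s=False (p U q)=False p=False
s_4={p}: ((q | s) U (p U q))=False (q | s)=False q=False s=False (p U q)=False p=True
Evaluating at position 4: result = False

Answer: false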